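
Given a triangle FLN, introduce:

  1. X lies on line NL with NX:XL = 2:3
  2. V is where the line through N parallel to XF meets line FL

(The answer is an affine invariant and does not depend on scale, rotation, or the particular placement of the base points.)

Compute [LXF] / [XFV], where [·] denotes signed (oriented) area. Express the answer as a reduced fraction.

Assign F = (0, 0), L = (1, 0), N = (0, 1) — the answer is frame-independent, so this choice is without loss of generality.
1. X lies on line NL with NX:XL = 2:3 ⇒ X = (2/5, 3/5)
2. V is where the line through N parallel to XF meets line FL ⇒ V = (-2/3, 0)
2·[LXF] = 3/5, 2·[XFV] = -2/5
[LXF]:[XFV] = 3/5:-2/5 = -3/2

[LXF]:[XFV] = -3/2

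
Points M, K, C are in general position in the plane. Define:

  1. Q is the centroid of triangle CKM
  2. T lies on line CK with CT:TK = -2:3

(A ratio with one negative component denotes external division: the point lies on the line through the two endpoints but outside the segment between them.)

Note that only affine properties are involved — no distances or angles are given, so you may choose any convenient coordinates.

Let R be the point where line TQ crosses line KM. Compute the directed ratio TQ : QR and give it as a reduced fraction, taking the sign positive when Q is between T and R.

TQ:QR = 8

Choose coordinates M = (0, 0), K = (1, 0), C = (0, 1).
1. Q is the centroid of triangle CKM ⇒ Q = (1/3, 1/3)
2. T lies on line CK with CT:TK = -2:3 ⇒ T = (-2, 3)
line TQ meets KM at R = (5/8, 0)
Q = T + t·(R−T) with t = 8/9, so TQ:QR = 8/9:1/9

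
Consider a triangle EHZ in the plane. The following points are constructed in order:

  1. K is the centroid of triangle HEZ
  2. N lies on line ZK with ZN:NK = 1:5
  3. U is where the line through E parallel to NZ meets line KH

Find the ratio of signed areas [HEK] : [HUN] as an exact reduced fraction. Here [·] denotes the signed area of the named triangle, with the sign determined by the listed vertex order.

[HEK]:[HUN] = 3/5

Work in coordinates with E = (0, 0), H = (1, 0), Z = (0, 1).
1. K is the centroid of triangle HEZ ⇒ K = (1/3, 1/3)
2. N lies on line ZK with ZN:NK = 1:5 ⇒ N = (1/18, 8/9)
3. U is where the line through E parallel to NZ meets line KH ⇒ U = (-1/3, 2/3)
2·[HEK] = -1/3, 2·[HUN] = -5/9
[HEK]:[HUN] = -1/3:-5/9 = 3/5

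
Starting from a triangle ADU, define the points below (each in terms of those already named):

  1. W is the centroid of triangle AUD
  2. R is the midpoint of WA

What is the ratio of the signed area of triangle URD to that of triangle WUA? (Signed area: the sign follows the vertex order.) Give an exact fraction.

Assign A = (0, 0), D = (1, 0), U = (0, 1) — the answer is frame-independent, so this choice is without loss of generality.
1. W is the centroid of triangle AUD ⇒ W = (1/3, 1/3)
2. R is the midpoint of WA ⇒ R = (1/6, 1/6)
2·[URD] = 2/3, 2·[WUA] = 1/3
[URD]:[WUA] = 2/3:1/3 = 2

[URD]:[WUA] = 2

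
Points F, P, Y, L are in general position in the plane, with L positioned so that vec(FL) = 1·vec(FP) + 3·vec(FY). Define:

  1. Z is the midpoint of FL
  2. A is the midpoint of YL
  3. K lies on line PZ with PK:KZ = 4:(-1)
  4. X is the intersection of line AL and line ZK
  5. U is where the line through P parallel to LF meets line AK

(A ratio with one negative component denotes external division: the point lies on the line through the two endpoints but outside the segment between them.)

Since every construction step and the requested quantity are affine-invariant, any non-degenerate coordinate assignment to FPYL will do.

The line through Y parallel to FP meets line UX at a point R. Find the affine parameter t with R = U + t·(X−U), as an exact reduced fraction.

t = 5

Choose coordinates F = (0, 0), P = (1, 0), Y = (0, 1), L = (1, 3).
1. Z is the midpoint of FL ⇒ Z = (1/2, 3/2)
2. A is the midpoint of YL ⇒ A = (1/2, 2)
3. K lies on line PZ with PK:KZ = 4:(-1) ⇒ K = (1/3, 2)
4. X is the intersection of line AL and line ZK ⇒ X = (2/5, 9/5)
5. U is where the line through P parallel to LF meets line AK ⇒ U = (5/3, 2)
through Y parallel to FP: direction (1, 0); meets UX at R = (-14/3, 1)
R = U + t·(X−U) with t = 5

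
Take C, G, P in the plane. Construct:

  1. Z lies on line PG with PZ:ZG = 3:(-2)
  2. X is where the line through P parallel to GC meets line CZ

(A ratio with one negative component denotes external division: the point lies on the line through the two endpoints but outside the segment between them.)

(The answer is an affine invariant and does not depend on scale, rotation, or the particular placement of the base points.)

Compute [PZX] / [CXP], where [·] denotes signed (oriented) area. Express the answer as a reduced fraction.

[PZX]:[CXP] = 3

Set C = (0, 0), G = (1, 0), P = (0, 1); any affine frame gives the same invariant.
1. Z lies on line PG with PZ:ZG = 3:(-2) ⇒ Z = (3, -2)
2. X is where the line through P parallel to GC meets line CZ ⇒ X = (-3/2, 1)
2·[PZX] = -9/2, 2·[CXP] = -3/2
[PZX]:[CXP] = -9/2:-3/2 = 3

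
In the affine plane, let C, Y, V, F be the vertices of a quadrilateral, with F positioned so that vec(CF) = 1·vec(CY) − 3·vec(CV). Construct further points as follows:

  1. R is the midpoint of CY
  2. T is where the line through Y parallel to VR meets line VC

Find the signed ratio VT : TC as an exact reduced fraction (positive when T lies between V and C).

VT:TC = -1/2

Work in coordinates with C = (0, 0), Y = (1, 0), V = (0, 1), F = (1, -3).
1. R is the midpoint of CY ⇒ R = (1/2, 0)
2. T is where the line through Y parallel to VR meets line VC ⇒ T = (0, 2)
T = V + t·(C−V) with t = -1, so VT:TC = t:(1−t) = -1:2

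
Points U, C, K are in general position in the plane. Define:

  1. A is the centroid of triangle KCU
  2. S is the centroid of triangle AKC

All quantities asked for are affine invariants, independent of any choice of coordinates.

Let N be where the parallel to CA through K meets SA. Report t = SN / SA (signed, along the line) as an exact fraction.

t = -2

Work in coordinates with U = (0, 0), C = (1, 0), K = (0, 1).
1. A is the centroid of triangle KCU ⇒ A = (1/3, 1/3)
2. S is the centroid of triangle AKC ⇒ S = (4/9, 4/9)
through K parallel to CA: direction (-2/3, 1/3); meets SA at N = (2/3, 2/3)
N = S + t·(A−S) with t = -2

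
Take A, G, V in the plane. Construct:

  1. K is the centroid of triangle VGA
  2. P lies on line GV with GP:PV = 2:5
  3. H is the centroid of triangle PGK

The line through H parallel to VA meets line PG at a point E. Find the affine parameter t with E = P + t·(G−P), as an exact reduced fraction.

t = -1/9

Work in coordinates with A = (0, 0), G = (1, 0), V = (0, 1).
1. K is the centroid of triangle VGA ⇒ K = (1/3, 1/3)
2. P lies on line GV with GP:PV = 2:5 ⇒ P = (5/7, 2/7)
3. H is the centroid of triangle PGK ⇒ H = (43/63, 13/63)
through H parallel to VA: direction (0, -1); meets PG at E = (43/63, 20/63)
E = P + t·(G−P) with t = -1/9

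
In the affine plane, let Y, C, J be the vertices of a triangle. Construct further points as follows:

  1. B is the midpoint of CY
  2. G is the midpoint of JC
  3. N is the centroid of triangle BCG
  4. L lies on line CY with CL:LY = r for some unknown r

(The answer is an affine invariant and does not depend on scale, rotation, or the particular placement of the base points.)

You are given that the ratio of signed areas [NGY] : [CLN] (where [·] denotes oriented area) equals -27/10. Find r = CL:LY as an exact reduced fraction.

r = 5/4

Work in coordinates with Y = (0, 0), C = (1, 0), J = (0, 1).
1. B is the midpoint of CY ⇒ B = (1/2, 0)
2. G is the midpoint of JC ⇒ G = (1/2, 1/2)
3. N is the centroid of triangle BCG ⇒ N = (2/3, 1/6)
4. With CL:LY = r, write λ = r/(r+1) so L = C + λ·(Y−C); L is affine-linear in λ
Every point depending on L is an affine combination of L and λ-independent points, so each such coordinate is linear in λ; the λ² term in each signed area is a multiple of (Y−C)×(Y−C) = 0, so 2·[NGY] and 2·[CLN] are each linear in λ. Evaluating at λ=0 and λ=1:
  2·[NGY] = 1/4,   2·[CLN] = -1/6·λ
So [NGY]:[CLN] = (1/4) / (-1/6·λ). Setting this equal to -27/10:
  1/4 = -27/10·(-1/6·λ)  ⇒  λ = 5/9
Then r = λ/(1−λ) = (5/9)/(4/9) = 5/4. Check: with r = 5/4, L = (4/9, 0) and [NGY]:[CLN] = -27/10 as required.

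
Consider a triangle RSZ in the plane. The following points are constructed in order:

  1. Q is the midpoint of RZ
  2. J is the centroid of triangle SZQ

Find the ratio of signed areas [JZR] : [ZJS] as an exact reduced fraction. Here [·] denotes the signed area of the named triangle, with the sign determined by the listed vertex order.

[JZR]:[ZJS] = 2

Set R = (0, 0), S = (1, 0), Z = (0, 1); any affine frame gives the same invariant.
1. Q is the midpoint of RZ ⇒ Q = (0, 1/2)
2. J is the centroid of triangle SZQ ⇒ J = (1/3, 1/2)
2·[JZR] = 1/3, 2·[ZJS] = 1/6
[JZR]:[ZJS] = 1/3:1/6 = 2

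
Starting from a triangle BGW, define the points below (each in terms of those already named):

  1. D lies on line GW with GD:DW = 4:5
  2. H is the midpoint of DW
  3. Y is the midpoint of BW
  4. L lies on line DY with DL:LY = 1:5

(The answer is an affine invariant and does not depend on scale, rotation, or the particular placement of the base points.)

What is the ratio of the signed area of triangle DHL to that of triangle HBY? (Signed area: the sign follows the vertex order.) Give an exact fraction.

Choose coordinates B = (0, 0), G = (1, 0), W = (0, 1).
1. D lies on line GW with GD:DW = 4:5 ⇒ D = (5/9, 4/9)
2. H is the midpoint of DW ⇒ H = (5/18, 13/18)
3. Y is the midpoint of BW ⇒ Y = (0, 1/2)
4. L lies on line DY with DL:LY = 1:5 ⇒ L = (25/54, 49/108)
2·[DHL] = 5/216, 2·[HBY] = -5/36
[DHL]:[HBY] = 5/216:-5/36 = -1/6

[DHL]:[HBY] = -1/6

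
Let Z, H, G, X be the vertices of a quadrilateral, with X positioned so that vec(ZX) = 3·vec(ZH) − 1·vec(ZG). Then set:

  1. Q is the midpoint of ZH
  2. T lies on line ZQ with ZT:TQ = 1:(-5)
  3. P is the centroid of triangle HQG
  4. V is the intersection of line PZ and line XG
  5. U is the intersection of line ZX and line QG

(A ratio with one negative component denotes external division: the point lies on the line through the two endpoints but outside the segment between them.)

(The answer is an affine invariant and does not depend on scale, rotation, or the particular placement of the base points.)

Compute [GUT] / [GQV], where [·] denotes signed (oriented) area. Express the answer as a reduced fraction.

Choose coordinates Z = (0, 0), H = (1, 0), G = (0, 1), X = (3, -1).
1. Q is the midpoint of ZH ⇒ Q = (1/2, 0)
2. T lies on line ZQ with ZT:TQ = 1:(-5) ⇒ T = (-1/8, 0)
3. P is the centroid of triangle HQG ⇒ P = (1/2, 1/3)
4. V is the intersection of line PZ and line XG ⇒ V = (3/4, 1/2)
5. U is the intersection of line ZX and line QG ⇒ U = (3/5, -1/5)
2·[GUT] = -3/4, 2·[GQV] = 1/2
[GUT]:[GQV] = -3/4:1/2 = -3/2

[GUT]:[GQV] = -3/2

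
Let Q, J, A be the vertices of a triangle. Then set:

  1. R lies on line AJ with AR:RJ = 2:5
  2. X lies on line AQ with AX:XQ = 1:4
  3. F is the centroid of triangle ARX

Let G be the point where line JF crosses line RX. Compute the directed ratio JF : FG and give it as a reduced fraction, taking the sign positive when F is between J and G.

Work in coordinates with Q = (0, 0), J = (1, 0), A = (0, 1).
1. R lies on line AJ with AR:RJ = 2:5 ⇒ R = (2/7, 5/7)
2. X lies on line AQ with AX:XQ = 1:4 ⇒ X = (0, 4/5)
3. F is the centroid of triangle ARX ⇒ F = (2/21, 88/105)
line JF meets RX at G = (24/119, 88/119)
F = J + t·(G−J) with t = 17/15, so JF:FG = 17/15:-2/15

JF:FG = -17/2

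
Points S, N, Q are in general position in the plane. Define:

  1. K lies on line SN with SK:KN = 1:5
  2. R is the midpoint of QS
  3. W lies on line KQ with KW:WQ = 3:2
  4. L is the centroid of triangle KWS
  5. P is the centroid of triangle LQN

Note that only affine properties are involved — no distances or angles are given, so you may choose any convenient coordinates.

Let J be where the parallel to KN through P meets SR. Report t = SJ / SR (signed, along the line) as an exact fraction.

Choose coordinates S = (0, 0), N = (1, 0), Q = (0, 1).
1. K lies on line SN with SK:KN = 1:5 ⇒ K = (1/6, 0)
2. R is the midpoint of QS ⇒ R = (0, 1/2)
3. W lies on line KQ with KW:WQ = 3:2 ⇒ W = (1/15, 3/5)
4. L is the centroid of triangle KWS ⇒ L = (7/90, 1/5)
5. P is the centroid of triangle LQN ⇒ P = (97/270, 2/5)
through P parallel to KN: direction (5/6, 0); meets SR at J = (0, 2/5)
J = S + t·(R−S) with t = 4/5

t = 4/5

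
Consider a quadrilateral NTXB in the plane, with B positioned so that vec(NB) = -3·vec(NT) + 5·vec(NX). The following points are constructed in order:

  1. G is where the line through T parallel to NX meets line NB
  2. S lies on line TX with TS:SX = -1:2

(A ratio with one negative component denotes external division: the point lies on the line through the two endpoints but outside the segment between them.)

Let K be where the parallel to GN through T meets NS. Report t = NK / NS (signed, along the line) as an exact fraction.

Set N = (0, 0), T = (1, 0), X = (0, 1), B = (-3, 5); any affine frame gives the same invariant.
1. G is where the line through T parallel to NX meets line NB ⇒ G = (1, -5/3)
2. S lies on line TX with TS:SX = -1:2 ⇒ S = (2, -1)
through T parallel to GN: direction (-1, 5/3); meets NS at K = (10/7, -5/7)
K = N + t·(S−N) with t = 5/7

t = 5/7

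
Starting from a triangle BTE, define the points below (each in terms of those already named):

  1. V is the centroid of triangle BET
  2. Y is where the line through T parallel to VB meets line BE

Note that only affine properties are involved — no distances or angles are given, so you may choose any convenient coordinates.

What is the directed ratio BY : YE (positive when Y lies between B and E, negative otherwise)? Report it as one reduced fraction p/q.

Assign B = (0, 0), T = (1, 0), E = (0, 1) — the answer is frame-independent, so this choice is without loss of generality.
1. V is the centroid of triangle BET ⇒ V = (1/3, 1/3)
2. Y is where the line through T parallel to VB meets line BE ⇒ Y = (0, -1)
Y = B + t·(E−B) with t = -1, so BY:YE = t:(1−t) = -1:2

BY:YE = -1/2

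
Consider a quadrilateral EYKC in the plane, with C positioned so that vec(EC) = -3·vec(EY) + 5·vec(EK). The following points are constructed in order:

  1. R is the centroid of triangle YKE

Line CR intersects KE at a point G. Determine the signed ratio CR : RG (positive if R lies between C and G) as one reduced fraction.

CR:RG = -10

Set E = (0, 0), Y = (1, 0), K = (0, 1), C = (-3, 5); any affine frame gives the same invariant.
1. R is the centroid of triangle YKE ⇒ R = (1/3, 1/3)
line CR meets KE at G = (0, 4/5)
R = C + t·(G−C) with t = 10/9, so CR:RG = 10/9:-1/9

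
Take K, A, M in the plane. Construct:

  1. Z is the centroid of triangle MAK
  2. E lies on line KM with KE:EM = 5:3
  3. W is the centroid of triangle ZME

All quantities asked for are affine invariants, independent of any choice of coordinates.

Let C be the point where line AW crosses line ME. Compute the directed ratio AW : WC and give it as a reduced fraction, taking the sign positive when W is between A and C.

AW:WC = 8

Work in coordinates with K = (0, 0), A = (1, 0), M = (0, 1).
1. Z is the centroid of triangle MAK ⇒ Z = (1/3, 1/3)
2. E lies on line KM with KE:EM = 5:3 ⇒ E = (0, 5/8)
3. W is the centroid of triangle ZME ⇒ W = (1/9, 47/72)
line AW meets ME at C = (0, 47/64)
W = A + t·(C−A) with t = 8/9, so AW:WC = 8/9:1/9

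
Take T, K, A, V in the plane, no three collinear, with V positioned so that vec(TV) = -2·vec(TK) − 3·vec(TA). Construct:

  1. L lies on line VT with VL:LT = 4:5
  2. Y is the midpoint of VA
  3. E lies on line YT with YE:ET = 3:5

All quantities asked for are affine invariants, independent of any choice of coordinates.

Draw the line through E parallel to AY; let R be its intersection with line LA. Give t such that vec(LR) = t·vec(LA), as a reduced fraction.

Work in coordinates with T = (0, 0), K = (1, 0), A = (0, 1), V = (-2, -3).
1. L lies on line VT with VL:LT = 4:5 ⇒ L = (-10/9, -5/3)
2. Y is the midpoint of VA ⇒ Y = (-1, -1)
3. E lies on line YT with YE:ET = 3:5 ⇒ E = (-5/8, -5/8)
through E parallel to AY: direction (-1, -2); meets LA at R = (-15/16, -5/4)
R = L + t·(A−L) with t = 5/32

t = 5/32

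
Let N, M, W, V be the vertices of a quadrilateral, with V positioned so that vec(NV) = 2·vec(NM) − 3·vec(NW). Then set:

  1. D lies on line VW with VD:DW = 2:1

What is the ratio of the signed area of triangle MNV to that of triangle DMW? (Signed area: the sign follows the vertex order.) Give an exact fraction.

Set N = (0, 0), M = (1, 0), W = (0, 1), V = (2, -3); any affine frame gives the same invariant.
1. D lies on line VW with VD:DW = 2:1 ⇒ D = (2/3, -1/3)
2·[MNV] = 3, 2·[DMW] = 2/3
[MNV]:[DMW] = 3:2/3 = 9/2

[MNV]:[DMW] = 9/2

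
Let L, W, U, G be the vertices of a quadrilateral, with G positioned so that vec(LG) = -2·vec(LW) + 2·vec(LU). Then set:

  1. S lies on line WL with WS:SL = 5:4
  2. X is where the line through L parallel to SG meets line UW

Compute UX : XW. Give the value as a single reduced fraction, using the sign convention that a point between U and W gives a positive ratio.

Assign L = (0, 0), W = (1, 0), U = (0, 1), G = (-2, 2) — the answer is frame-independent, so this choice is without loss of generality.
1. S lies on line WL with WS:SL = 5:4 ⇒ S = (4/9, 0)
2. X is where the line through L parallel to SG meets line UW ⇒ X = (11/2, -9/2)
X = U + t·(W−U) with t = 11/2, so UX:XW = t:(1−t) = 11/2:-9/2

UX:XW = -11/9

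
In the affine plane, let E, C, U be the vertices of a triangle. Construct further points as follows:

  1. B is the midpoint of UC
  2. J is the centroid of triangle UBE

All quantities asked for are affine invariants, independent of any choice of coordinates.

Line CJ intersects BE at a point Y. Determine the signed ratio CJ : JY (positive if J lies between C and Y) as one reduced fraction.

CJ:JY = -4

Set E = (0, 0), C = (1, 0), U = (0, 1); any affine frame gives the same invariant.
1. B is the midpoint of UC ⇒ B = (1/2, 1/2)
2. J is the centroid of triangle UBE ⇒ J = (1/6, 1/2)
line CJ meets BE at Y = (3/8, 3/8)
J = C + t·(Y−C) with t = 4/3, so CJ:JY = 4/3:-1/3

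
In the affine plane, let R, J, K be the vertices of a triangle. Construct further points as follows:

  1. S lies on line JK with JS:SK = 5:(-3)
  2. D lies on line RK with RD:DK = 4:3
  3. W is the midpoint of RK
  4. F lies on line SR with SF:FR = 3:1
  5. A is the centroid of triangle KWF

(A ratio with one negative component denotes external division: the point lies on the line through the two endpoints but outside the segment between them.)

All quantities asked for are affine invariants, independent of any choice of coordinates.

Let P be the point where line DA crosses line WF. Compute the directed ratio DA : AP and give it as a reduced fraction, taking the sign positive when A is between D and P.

DA:AP = -4/7

Set R = (0, 0), J = (1, 0), K = (0, 1); any affine frame gives the same invariant.
1. S lies on line JK with JS:SK = 5:(-3) ⇒ S = (-3/2, 5/2)
2. D lies on line RK with RD:DK = 4:3 ⇒ D = (0, 4/7)
3. W is the midpoint of RK ⇒ W = (0, 1/2)
4. F lies on line SR with SF:FR = 3:1 ⇒ F = (-3/8, 5/8)
5. A is the centroid of triangle KWF ⇒ A = (-1/8, 17/24)
line DA meets WF at P = (3/32, 15/32)
A = D + t·(P−D) with t = -4/3, so DA:AP = -4/3:7/3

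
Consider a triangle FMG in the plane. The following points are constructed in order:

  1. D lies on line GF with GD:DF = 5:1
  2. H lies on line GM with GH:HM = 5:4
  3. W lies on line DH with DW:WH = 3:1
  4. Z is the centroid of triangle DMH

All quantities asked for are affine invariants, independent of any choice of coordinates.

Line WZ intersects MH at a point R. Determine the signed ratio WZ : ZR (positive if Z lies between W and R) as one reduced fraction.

WZ:ZR = -1/4

Set F = (0, 0), M = (1, 0), G = (0, 1); any affine frame gives the same invariant.
1. D lies on line GF with GD:DF = 5:1 ⇒ D = (0, 1/6)
2. H lies on line GM with GH:HM = 5:4 ⇒ H = (5/9, 4/9)
3. W lies on line DH with DW:WH = 3:1 ⇒ W = (5/12, 3/8)
4. Z is the centroid of triangle DMH ⇒ Z = (14/27, 11/54)
line WZ meets MH at R = (1/9, 8/9)
Z = W + t·(R−W) with t = -1/3, so WZ:ZR = -1/3:4/3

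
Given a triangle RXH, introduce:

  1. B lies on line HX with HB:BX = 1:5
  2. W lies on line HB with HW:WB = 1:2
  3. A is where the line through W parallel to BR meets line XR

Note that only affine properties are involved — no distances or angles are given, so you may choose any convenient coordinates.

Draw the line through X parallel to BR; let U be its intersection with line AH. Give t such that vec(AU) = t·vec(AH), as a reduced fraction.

t = -17

Choose coordinates R = (0, 0), X = (1, 0), H = (0, 1).
1. B lies on line HX with HB:BX = 1:5 ⇒ B = (1/6, 5/6)
2. W lies on line HB with HW:WB = 1:2 ⇒ W = (1/18, 17/18)
3. A is where the line through W parallel to BR meets line XR ⇒ A = (-2/15, 0)
through X parallel to BR: direction (-1/6, -5/6); meets AH at U = (-12/5, -17)
U = A + t·(H−A) with t = -17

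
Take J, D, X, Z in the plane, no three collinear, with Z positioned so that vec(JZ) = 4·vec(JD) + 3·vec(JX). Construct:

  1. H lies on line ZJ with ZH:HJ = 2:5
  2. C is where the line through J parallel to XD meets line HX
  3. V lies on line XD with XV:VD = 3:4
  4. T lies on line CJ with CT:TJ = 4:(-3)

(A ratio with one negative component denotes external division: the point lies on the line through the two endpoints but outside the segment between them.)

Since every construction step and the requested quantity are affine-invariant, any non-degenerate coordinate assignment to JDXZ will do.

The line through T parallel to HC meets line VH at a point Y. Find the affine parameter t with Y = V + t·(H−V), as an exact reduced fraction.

Set J = (0, 0), D = (1, 0), X = (0, 1), Z = (4, 3); any affine frame gives the same invariant.
1. H lies on line ZJ with ZH:HJ = 2:5 ⇒ H = (20/7, 15/7)
2. C is where the line through J parallel to XD meets line HX ⇒ C = (-5/7, 5/7)
3. V lies on line XD with XV:VD = 3:4 ⇒ V = (3/7, 4/7)
4. T lies on line CJ with CT:TJ = 4:(-3) ⇒ T = (15/7, -15/7)
through T parallel to HC: direction (-25/7, -10/7); meets VH at Y = (-40/3, -25/3)
Y = V + t·(H−V) with t = -17/3

t = -17/3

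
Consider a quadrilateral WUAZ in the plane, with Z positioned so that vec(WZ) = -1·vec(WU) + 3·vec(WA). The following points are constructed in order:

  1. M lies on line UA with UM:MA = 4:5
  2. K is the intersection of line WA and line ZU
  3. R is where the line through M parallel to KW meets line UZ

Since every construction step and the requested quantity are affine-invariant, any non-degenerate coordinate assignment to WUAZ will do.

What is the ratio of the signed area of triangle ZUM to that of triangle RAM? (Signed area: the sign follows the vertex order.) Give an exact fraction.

Work in coordinates with W = (0, 0), U = (1, 0), A = (0, 1), Z = (-1, 3).
1. M lies on line UA with UM:MA = 4:5 ⇒ M = (5/9, 4/9)
2. K is the intersection of line WA and line ZU ⇒ K = (0, 3/2)
3. R is where the line through M parallel to KW meets line UZ ⇒ R = (5/9, 2/3)
2·[ZUM] = -4/9, 2·[RAM] = 10/81
[ZUM]:[RAM] = -4/9:10/81 = -18/5

[ZUM]:[RAM] = -18/5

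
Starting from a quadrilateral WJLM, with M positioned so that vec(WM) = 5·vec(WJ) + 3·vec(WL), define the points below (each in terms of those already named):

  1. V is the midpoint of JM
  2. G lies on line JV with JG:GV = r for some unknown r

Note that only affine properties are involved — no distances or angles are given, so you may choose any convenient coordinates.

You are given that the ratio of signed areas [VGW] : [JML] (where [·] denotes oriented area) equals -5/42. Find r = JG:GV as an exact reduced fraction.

r = 4/5

Assign W = (0, 0), J = (1, 0), L = (0, 1), M = (5, 3) — the answer is frame-independent, so this choice is without loss of generality.
1. V is the midpoint of JM ⇒ V = (3, 3/2)
2. With JG:GV = r, write λ = r/(r+1) so G = J + λ·(V−J); G is affine-linear in λ
Every point depending on G is an affine combination of G and λ-independent points, so each such coordinate is linear in λ; the λ² term in each signed area is a multiple of (V−J)×(V−J) = 0, so 2·[VGW] and 2·[JML] are each linear in λ. Evaluating at λ=0 and λ=1:
  2·[VGW] = 3/2·λ − 3/2,   2·[JML] = 7
So [VGW]:[JML] = (3/2·λ − 3/2) / (7). Setting this equal to -5/42:
  3/2·λ − 3/2 = -5/42·(7)  ⇒  λ = 4/9
Then r = λ/(1−λ) = (4/9)/(5/9) = 4/5. Check: with r = 4/5, G = (17/9, 2/3) and [VGW]:[JML] = -5/42 as required.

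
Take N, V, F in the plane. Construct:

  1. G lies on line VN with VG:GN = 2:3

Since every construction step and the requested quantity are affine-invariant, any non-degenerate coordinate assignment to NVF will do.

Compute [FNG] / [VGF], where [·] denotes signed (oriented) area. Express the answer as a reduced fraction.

Choose coordinates N = (0, 0), V = (1, 0), F = (0, 1).
1. G lies on line VN with VG:GN = 2:3 ⇒ G = (3/5, 0)
2·[FNG] = 3/5, 2·[VGF] = -2/5
[FNG]:[VGF] = 3/5:-2/5 = -3/2

[FNG]:[VGF] = -3/2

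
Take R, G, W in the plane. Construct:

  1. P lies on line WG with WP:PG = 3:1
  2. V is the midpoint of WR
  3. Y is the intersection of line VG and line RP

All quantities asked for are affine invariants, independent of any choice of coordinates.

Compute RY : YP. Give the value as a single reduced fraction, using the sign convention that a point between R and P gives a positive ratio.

RY:YP = 4

Work in coordinates with R = (0, 0), G = (1, 0), W = (0, 1).
1. P lies on line WG with WP:PG = 3:1 ⇒ P = (3/4, 1/4)
2. V is the midpoint of WR ⇒ V = (0, 1/2)
3. Y is the intersection of line VG and line RP ⇒ Y = (3/5, 1/5)
Y = R + t·(P−R) with t = 4/5, so RY:YP = t:(1−t) = 4/5:1/5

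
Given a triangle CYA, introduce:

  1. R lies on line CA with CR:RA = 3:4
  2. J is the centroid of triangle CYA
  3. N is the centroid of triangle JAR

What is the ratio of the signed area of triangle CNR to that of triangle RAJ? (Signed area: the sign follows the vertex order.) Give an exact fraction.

Set C = (0, 0), Y = (1, 0), A = (0, 1); any affine frame gives the same invariant.
1. R lies on line CA with CR:RA = 3:4 ⇒ R = (0, 3/7)
2. J is the centroid of triangle CYA ⇒ J = (1/3, 1/3)
3. N is the centroid of triangle JAR ⇒ N = (1/9, 37/63)
2·[CNR] = 1/21, 2·[RAJ] = -4/21
[CNR]:[RAJ] = 1/21:-4/21 = -1/4

[CNR]:[RAJ] = -1/4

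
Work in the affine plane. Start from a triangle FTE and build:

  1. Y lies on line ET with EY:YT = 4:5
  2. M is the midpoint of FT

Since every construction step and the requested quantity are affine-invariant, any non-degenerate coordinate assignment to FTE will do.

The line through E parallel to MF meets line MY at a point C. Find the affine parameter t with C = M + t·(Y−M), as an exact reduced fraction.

Work in coordinates with F = (0, 0), T = (1, 0), E = (0, 1).
1. Y lies on line ET with EY:YT = 4:5 ⇒ Y = (4/9, 5/9)
2. M is the midpoint of FT ⇒ M = (1/2, 0)
through E parallel to MF: direction (-1/2, 0); meets MY at C = (2/5, 1)
C = M + t·(Y−M) with t = 9/5

t = 9/5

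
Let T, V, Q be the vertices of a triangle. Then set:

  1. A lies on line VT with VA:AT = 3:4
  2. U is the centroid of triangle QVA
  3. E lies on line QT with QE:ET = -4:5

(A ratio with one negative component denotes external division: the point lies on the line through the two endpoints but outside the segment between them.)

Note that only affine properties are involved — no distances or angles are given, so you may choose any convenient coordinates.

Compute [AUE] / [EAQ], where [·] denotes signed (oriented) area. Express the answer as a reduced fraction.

[AUE]:[EAQ] = 1/48

Set T = (0, 0), V = (1, 0), Q = (0, 1); any affine frame gives the same invariant.
1. A lies on line VT with VA:AT = 3:4 ⇒ A = (4/7, 0)
2. U is the centroid of triangle QVA ⇒ U = (11/21, 1/3)
3. E lies on line QT with QE:ET = -4:5 ⇒ E = (0, 5)
2·[AUE] = -1/21, 2·[EAQ] = -16/7
[AUE]:[EAQ] = -1/21:-16/7 = 1/48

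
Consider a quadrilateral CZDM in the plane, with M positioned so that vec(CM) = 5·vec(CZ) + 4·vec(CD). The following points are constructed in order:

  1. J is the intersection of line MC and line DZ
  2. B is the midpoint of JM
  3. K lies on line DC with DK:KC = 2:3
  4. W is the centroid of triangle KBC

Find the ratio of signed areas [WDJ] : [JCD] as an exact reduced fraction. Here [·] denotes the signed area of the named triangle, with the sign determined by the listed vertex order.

Work in coordinates with C = (0, 0), Z = (1, 0), D = (0, 1), M = (5, 4).
1. J is the intersection of line MC and line DZ ⇒ J = (5/9, 4/9)
2. B is the midpoint of JM ⇒ B = (25/9, 20/9)
3. K lies on line DC with DK:KC = 2:3 ⇒ K = (0, 3/5)
4. W is the centroid of triangle KBC ⇒ W = (25/27, 127/135)
2·[WDJ] = 13/27, 2·[JCD] = -5/9
[WDJ]:[JCD] = 13/27:-5/9 = -13/15

[WDJ]:[JCD] = -13/15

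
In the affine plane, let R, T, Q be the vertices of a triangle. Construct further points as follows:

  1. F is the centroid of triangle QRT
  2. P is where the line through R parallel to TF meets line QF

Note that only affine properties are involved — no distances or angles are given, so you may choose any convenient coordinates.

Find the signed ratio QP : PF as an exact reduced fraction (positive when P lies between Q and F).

QP:PF = -2

Choose coordinates R = (0, 0), T = (1, 0), Q = (0, 1).
1. F is the centroid of triangle QRT ⇒ F = (1/3, 1/3)
2. P is where the line through R parallel to TF meets line QF ⇒ P = (2/3, -1/3)
P = Q + t·(F−Q) with t = 2, so QP:PF = t:(1−t) = 2:-1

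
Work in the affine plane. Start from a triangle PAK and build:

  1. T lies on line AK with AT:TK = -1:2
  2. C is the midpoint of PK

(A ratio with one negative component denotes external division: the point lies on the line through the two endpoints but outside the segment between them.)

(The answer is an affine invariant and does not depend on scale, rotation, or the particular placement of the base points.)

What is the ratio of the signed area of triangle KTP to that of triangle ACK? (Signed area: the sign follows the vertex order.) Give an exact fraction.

Assign P = (0, 0), A = (1, 0), K = (0, 1) — the answer is frame-independent, so this choice is without loss of generality.
1. T lies on line AK with AT:TK = -1:2 ⇒ T = (2, -1)
2. C is the midpoint of PK ⇒ C = (0, 1/2)
2·[KTP] = -2, 2·[ACK] = -1/2
[KTP]:[ACK] = -2:-1/2 = 4

[KTP]:[ACK] = 4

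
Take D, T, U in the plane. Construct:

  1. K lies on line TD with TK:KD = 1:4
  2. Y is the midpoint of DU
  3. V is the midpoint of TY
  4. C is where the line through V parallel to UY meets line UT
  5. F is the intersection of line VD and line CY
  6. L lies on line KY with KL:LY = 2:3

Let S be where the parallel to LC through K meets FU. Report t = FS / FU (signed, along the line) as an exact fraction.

Assign D = (0, 0), T = (1, 0), U = (0, 1) — the answer is frame-independent, so this choice is without loss of generality.
1. K lies on line TD with TK:KD = 1:4 ⇒ K = (4/5, 0)
2. Y is the midpoint of DU ⇒ Y = (0, 1/2)
3. V is the midpoint of TY ⇒ V = (1/2, 1/4)
4. C is where the line through V parallel to UY meets line UT ⇒ C = (1/2, 1/2)
5. F is the intersection of line VD and line CY ⇒ F = (1, 1/2)
6. L lies on line KY with KL:LY = 2:3 ⇒ L = (12/25, 1/5)
through K parallel to LC: direction (1/50, 3/10); meets FU at S = (26/31, 18/31)
S = F + t·(U−F) with t = 5/31

t = 5/31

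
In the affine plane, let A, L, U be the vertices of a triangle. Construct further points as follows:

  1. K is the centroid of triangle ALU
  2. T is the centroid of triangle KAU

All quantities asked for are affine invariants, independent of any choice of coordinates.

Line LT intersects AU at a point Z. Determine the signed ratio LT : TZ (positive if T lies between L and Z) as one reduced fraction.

LT:TZ = 8

Choose coordinates A = (0, 0), L = (1, 0), U = (0, 1).
1. K is the centroid of triangle ALU ⇒ K = (1/3, 1/3)
2. T is the centroid of triangle KAU ⇒ T = (1/9, 4/9)
line LT meets AU at Z = (0, 1/2)
T = L + t·(Z−L) with t = 8/9, so LT:TZ = 8/9:1/9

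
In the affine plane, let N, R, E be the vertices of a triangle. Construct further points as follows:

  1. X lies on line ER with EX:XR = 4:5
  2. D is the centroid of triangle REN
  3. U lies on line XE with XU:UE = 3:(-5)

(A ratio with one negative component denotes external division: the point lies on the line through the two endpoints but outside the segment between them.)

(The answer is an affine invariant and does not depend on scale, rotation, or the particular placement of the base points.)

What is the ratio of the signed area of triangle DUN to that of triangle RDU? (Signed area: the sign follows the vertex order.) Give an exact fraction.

[DUN]:[RDU] = -11

Set N = (0, 0), R = (1, 0), E = (0, 1); any affine frame gives the same invariant.
1. X lies on line ER with EX:XR = 4:5 ⇒ X = (4/9, 5/9)
2. D is the centroid of triangle REN ⇒ D = (1/3, 1/3)
3. U lies on line XE with XU:UE = 3:(-5) ⇒ U = (10/9, -1/9)
2·[DUN] = -11/27, 2·[RDU] = 1/27
[DUN]:[RDU] = -11/27:1/27 = -11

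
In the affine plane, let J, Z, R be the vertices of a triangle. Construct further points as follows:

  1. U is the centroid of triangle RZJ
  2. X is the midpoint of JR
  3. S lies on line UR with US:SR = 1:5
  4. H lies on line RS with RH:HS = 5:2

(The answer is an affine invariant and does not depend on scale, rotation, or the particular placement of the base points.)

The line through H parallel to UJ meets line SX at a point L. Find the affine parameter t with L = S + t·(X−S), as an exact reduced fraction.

t = 5/7

Choose coordinates J = (0, 0), Z = (1, 0), R = (0, 1).
1. U is the centroid of triangle RZJ ⇒ U = (1/3, 1/3)
2. X is the midpoint of JR ⇒ X = (0, 1/2)
3. S lies on line UR with US:SR = 1:5 ⇒ S = (5/18, 4/9)
4. H lies on line RS with RH:HS = 5:2 ⇒ H = (25/126, 38/63)
through H parallel to UJ: direction (-1/3, -1/3); meets SX at L = (5/63, 61/126)
L = S + t·(X−S) with t = 5/7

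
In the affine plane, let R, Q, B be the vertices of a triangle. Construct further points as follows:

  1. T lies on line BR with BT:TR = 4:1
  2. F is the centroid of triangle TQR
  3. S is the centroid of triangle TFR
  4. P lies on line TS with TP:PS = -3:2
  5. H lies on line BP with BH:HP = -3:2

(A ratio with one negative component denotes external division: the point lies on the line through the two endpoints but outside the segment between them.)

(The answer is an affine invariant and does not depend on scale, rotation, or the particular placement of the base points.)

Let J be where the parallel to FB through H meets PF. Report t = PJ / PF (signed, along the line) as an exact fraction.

Choose coordinates R = (0, 0), Q = (1, 0), B = (0, 1).
1. T lies on line BR with BT:TR = 4:1 ⇒ T = (0, 1/5)
2. F is the centroid of triangle TQR ⇒ F = (1/3, 1/15)
3. S is the centroid of triangle TFR ⇒ S = (1/9, 4/45)
4. P lies on line TS with TP:PS = -3:2 ⇒ P = (1/3, -2/15)
5. H lies on line BP with BH:HP = -3:2 ⇒ H = (1, -12/5)
through H parallel to FB: direction (-1/3, 14/15); meets PF at J = (1/3, -8/15)
J = P + t·(F−P) with t = -2

t = -2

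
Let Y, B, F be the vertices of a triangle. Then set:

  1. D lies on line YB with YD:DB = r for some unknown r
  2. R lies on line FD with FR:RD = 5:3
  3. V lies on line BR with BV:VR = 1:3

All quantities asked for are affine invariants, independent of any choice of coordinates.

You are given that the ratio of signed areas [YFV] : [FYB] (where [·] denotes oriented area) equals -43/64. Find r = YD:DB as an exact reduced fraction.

Choose coordinates Y = (0, 0), B = (1, 0), F = (0, 1).
1. With YD:DB = r, write λ = r/(r+1) so D = Y + λ·(B−Y); D is affine-linear in λ
2. R lies on line FD with FR:RD = 5:3 ⇒ R is an affine combination of earlier points and hence also affine-linear in λ
3. V lies on line BR with BV:VR = 1:3 ⇒ V is an affine combination of earlier points and hence also affine-linear in λ
Every point depending on D is an affine combination of D and λ-independent points, so each such coordinate is linear in λ; the λ² term in each signed area is a multiple of (B−Y)×(B−Y) = 0, so 2·[YFV] and 2·[FYB] are each linear in λ. Evaluating at λ=0 and λ=1:
  2·[YFV] = -5/32·λ − 3/4,   2·[FYB] = 1
So [YFV]:[FYB] = (-5/32·λ − 3/4) / (1). Setting this equal to -43/64:
  -5/32·λ − 3/4 = -43/64·(1)  ⇒  λ = -1/2
Then r = λ/(1−λ) = (-1/2)/(3/2) = -1/3. Check: with r = -1/3, D = (-1/2, 0) and [YFV]:[FYB] = -43/64 as required.

r = -1/3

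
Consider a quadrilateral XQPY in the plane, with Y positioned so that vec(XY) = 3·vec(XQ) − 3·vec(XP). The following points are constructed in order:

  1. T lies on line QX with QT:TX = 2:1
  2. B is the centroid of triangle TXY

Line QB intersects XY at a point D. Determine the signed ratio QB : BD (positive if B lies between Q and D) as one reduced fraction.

QB:BD = 8

Set X = (0, 0), Q = (1, 0), P = (0, 1), Y = (3, -3); any affine frame gives the same invariant.
1. T lies on line QX with QT:TX = 2:1 ⇒ T = (1/3, 0)
2. B is the centroid of triangle TXY ⇒ B = (10/9, -1)
line QB meets XY at D = (9/8, -9/8)
B = Q + t·(D−Q) with t = 8/9, so QB:BD = 8/9:1/9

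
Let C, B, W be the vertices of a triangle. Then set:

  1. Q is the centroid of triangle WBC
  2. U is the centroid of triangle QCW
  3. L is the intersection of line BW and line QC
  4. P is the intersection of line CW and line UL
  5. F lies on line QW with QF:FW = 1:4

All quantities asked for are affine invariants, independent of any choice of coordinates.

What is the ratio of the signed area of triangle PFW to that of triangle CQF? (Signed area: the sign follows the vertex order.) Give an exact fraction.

[PFW]:[CQF] = 16/7

Set C = (0, 0), B = (1, 0), W = (0, 1); any affine frame gives the same invariant.
1. Q is the centroid of triangle WBC ⇒ Q = (1/3, 1/3)
2. U is the centroid of triangle QCW ⇒ U = (1/9, 4/9)
3. L is the intersection of line BW and line QC ⇒ L = (1/2, 1/2)
4. P is the intersection of line CW and line UL ⇒ P = (0, 3/7)
5. F lies on line QW with QF:FW = 1:4 ⇒ F = (4/15, 7/15)
2·[PFW] = 16/105, 2·[CQF] = 1/15
[PFW]:[CQF] = 16/105:1/15 = 16/7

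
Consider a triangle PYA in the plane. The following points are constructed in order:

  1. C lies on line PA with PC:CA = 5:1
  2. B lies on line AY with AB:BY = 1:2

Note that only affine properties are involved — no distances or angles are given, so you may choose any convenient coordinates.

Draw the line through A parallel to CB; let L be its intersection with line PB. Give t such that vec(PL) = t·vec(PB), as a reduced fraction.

Choose coordinates P = (0, 0), Y = (1, 0), A = (0, 1).
1. C lies on line PA with PC:CA = 5:1 ⇒ C = (0, 5/6)
2. B lies on line AY with AB:BY = 1:2 ⇒ B = (1/3, 2/3)
through A parallel to CB: direction (1/3, -1/6); meets PB at L = (2/5, 4/5)
L = P + t·(B−P) with t = 6/5

t = 6/5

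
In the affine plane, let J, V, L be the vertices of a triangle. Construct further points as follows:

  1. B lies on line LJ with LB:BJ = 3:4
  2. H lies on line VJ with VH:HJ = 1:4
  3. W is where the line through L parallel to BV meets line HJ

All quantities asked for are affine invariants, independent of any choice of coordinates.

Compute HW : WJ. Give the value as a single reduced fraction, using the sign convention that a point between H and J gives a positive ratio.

HW:WJ = -19/35

Choose coordinates J = (0, 0), V = (1, 0), L = (0, 1).
1. B lies on line LJ with LB:BJ = 3:4 ⇒ B = (0, 4/7)
2. H lies on line VJ with VH:HJ = 1:4 ⇒ H = (4/5, 0)
3. W is where the line through L parallel to BV meets line HJ ⇒ W = (7/4, 0)
W = H + t·(J−H) with t = -19/16, so HW:WJ = t:(1−t) = -19/16:35/16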